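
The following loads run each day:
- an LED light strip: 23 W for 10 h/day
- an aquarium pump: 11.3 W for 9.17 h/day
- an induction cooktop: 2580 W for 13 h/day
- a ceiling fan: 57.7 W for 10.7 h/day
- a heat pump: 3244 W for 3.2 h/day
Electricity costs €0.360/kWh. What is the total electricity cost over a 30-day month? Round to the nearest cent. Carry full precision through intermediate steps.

LED light strip: 23 W × 10 h × 30 d = 6,900 Wh = 6.9 kWh
aquarium pump: 11.3 W × 9.17 h × 30 d = 3,109 Wh = 3.109 kWh
induction cooktop: 2580 W × 13 h × 30 d = 1,006,200 Wh = 1,006 kWh
ceiling fan: 57.7 W × 10.7 h × 30 d = 18,522 Wh = 18.52 kWh
heat pump: 3244 W × 3.2 h × 30 d = 311,424 Wh = 311.4 kWh
Total energy = 6.9 + 3.109 + 1,006 + 18.52 + 311.4 = 1,346 kWh
Cost = 1,346 kWh × €0.360 = €484.62

€484.62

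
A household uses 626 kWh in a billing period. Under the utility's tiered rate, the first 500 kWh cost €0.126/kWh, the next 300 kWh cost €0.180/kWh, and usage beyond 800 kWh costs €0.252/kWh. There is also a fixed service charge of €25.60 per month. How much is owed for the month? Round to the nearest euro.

€111

First 500 kWh × €0.126 = €63.00
Next 126 kWh × €0.180 = €22.68
Remaining tier: 0 kWh (not reached)
Energy charge = €85.68; + service €25.60 = €111.28 ≈ €111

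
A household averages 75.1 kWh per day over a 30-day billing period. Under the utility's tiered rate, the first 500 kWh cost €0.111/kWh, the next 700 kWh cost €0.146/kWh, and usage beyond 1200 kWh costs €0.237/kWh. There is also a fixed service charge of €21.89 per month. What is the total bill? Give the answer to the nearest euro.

Usage = 75.1 kWh/day × 30 days = 2253 kWh
First 500 kWh × €0.111 = €55.50
Next 700 kWh × €0.146 = €102.20
Remaining 1053 kWh × €0.237 = €249.56
Energy charge = €407.26; + service €21.89 = €429.15 ≈ €429

€429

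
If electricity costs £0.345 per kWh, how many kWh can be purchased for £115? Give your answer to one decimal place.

333.3 kWh

£115 / £0.345 per kWh = 333.3 kWh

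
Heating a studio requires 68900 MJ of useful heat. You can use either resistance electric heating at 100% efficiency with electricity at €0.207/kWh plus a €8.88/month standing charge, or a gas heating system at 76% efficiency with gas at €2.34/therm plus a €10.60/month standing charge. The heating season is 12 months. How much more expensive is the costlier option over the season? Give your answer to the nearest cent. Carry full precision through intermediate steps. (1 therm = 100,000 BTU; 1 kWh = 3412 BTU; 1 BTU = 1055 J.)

€1930.68

Heat load = 68900 MJ = 68,900,000,000 J / 1055 = 65,308,057 BTU
Gas: input = 65,308,057 / 0.76 = 85,931,654 BTU = 859.3 therm → 859.3 × €2.34 = €2,010.80; + 12 × €10.60 standing = €2,138.00
Electric: 65,308,057 BTU / 3412 = 19,140 kWh → × €0.207 = €3,962.12; + 12 × €8.88 standing = €4,068.68
Difference = |€2,138.00 − €4,068.68| = €1,930.68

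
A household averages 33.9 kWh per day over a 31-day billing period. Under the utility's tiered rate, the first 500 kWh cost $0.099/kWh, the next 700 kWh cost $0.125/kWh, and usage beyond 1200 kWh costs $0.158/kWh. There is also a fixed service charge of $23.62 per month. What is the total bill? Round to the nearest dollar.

$142

Usage = 33.9 kWh/day × 31 days = 1050.9 kWh
First 500 kWh × $0.099 = $49.50
Next 550.9 kWh × $0.125 = $68.86
Remaining tier: 0 kWh (not reached)
Energy charge = $118.36; + service $23.62 = $141.98 ≈ $142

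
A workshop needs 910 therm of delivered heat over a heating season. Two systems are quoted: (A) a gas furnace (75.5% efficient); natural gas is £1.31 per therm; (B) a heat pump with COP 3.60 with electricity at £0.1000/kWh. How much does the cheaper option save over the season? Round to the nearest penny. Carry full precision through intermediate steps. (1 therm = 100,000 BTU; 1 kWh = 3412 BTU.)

£838.09

Heat load = 910 therm × 100,000 = 91,000,000 BTU
Gas: input = 91,000,000 / 0.755 = 120,529,801 BTU = 1,205 therm → 1,205 × £1.31 = £1,578.94
Heat pump: 91,000,000 BTU / 3412 = 26,670 kWh heat; / 3.60 = 7,408 kWh in → × £0.1000 = £740.85
Difference = |£1,578.94 − £740.85| = £838.09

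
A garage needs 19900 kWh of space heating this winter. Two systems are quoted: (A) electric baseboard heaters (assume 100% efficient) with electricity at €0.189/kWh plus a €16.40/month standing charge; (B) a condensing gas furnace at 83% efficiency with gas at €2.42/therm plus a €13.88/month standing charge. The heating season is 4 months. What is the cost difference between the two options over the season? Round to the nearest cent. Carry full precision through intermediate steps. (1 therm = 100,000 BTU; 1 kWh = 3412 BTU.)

€1791.48

Heat load = 19900 kWh × 3412 = 67,898,800 BTU
Gas: input = 67,898,800 / 0.83 = 81,805,783 BTU = 818.1 therm → 818.1 × €2.42 = €1,979.70; + 4 × €13.88 standing = €2,035.22
Electric: 67,898,800 BTU / 3412 = 19,900 kWh → × €0.189 = €3,761.10; + 4 × €16.40 standing = €3,826.70
Difference = |€2,035.22 − €3,826.70| = €1,791.48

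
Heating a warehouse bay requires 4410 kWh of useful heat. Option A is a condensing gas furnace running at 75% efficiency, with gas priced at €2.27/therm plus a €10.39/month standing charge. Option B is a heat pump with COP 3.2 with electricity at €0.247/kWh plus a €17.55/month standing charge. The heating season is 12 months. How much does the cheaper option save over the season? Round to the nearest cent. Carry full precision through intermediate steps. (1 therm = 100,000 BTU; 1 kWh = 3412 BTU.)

Heat load = 4410 kWh × 3412 = 15,046,920 BTU
Gas: input = 15,046,920 / 0.75 = 20,062,560 BTU = 200.6 therm → 200.6 × €2.27 = €455.42; + 12 × €10.39 standing = €580.10
Heat pump: 15,046,920 BTU / 3412 = 4,410 kWh heat; / 3.2 = 1,378 kWh in → × €0.247 = €340.40; + 12 × €17.55 standing = €551.00
Difference = |€580.10 − €551.00| = €29.10

€29.10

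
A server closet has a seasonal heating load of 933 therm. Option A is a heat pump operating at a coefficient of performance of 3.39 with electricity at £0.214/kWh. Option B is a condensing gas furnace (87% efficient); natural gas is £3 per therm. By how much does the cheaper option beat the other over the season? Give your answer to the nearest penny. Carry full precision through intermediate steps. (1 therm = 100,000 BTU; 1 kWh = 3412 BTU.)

£1491.06

Heat load = 933 therm × 100,000 = 93,300,000 BTU
Gas: input = 93,300,000 / 0.87 = 107,241,379 BTU = 1,072 therm → 1,072 × £3 = £3,217.24
Heat pump: 93,300,000 BTU / 3412 = 27,340 kWh heat; / 3.39 = 8,066 kWh in → × £0.214 = £1,726.18
Difference = |£3,217.24 − £1,726.18| = £1,491.06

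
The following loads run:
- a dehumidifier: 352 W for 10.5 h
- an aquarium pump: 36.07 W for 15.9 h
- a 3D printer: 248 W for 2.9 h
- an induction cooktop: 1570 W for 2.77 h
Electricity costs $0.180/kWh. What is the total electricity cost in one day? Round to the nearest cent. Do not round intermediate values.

$1.68

dehumidifier: 352 W × 10.5 h = 3,696 Wh = 3.696 kWh
aquarium pump: 36.07 W × 15.9 h = 574 Wh = 0.5735 kWh
3D printer: 248 W × 2.9 h = 719 Wh = 0.7192 kWh
induction cooktop: 1570 W × 2.77 h = 4,349 Wh = 4.349 kWh
Total energy = 3.696 + 0.5735 + 0.7192 + 4.349 = 9.338 kWh
Cost = 9.338 kWh × $0.180 = $1.68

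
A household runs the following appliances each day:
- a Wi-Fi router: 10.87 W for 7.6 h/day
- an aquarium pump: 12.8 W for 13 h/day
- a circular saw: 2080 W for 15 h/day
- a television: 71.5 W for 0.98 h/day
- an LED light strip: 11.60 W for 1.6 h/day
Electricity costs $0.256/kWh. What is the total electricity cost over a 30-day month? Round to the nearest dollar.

$242

Wi-Fi router: 10.87 W × 7.6 h × 30 d = 2,478 Wh = 2.478 kWh
aquarium pump: 12.8 W × 13 h × 30 d = 4,992 Wh = 4.992 kWh
circular saw: 2080 W × 15 h × 30 d = 936,000 Wh = 936 kWh
television: 71.5 W × 0.98 h × 30 d = 2,102 Wh = 2.102 kWh
LED light strip: 11.60 W × 1.6 h × 30 d = 557 Wh = 0.5568 kWh
Total energy = 2.478 + 4.992 + 936 + 2.102 + 0.5568 = 946.1 kWh
Cost = 946.1 kWh × $0.256 = $242.21 ≈ $242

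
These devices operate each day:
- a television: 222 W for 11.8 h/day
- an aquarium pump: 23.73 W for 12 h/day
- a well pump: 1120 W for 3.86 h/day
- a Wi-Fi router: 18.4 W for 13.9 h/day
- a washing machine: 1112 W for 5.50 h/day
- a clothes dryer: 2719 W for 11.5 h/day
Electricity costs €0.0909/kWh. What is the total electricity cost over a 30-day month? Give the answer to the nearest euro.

€122

television: 222 W × 11.8 h × 30 d = 78,588 Wh = 78.59 kWh
aquarium pump: 23.73 W × 12 h × 30 d = 8,543 Wh = 8.543 kWh
well pump: 1120 W × 3.86 h × 30 d = 129,696 Wh = 129.7 kWh
Wi-Fi router: 18.4 W × 13.9 h × 30 d = 7,673 Wh = 7.673 kWh
washing machine: 1112 W × 5.50 h × 30 d = 183,480 Wh = 183.5 kWh
clothes dryer: 2719 W × 11.5 h × 30 d = 938,055 Wh = 938.1 kWh
Total energy = 78.59 + 8.543 + 129.7 + 7.673 + 183.5 + 938.1 = 1,346 kWh
Cost = 1,346 kWh × €0.0909 = €122.35 ≈ €122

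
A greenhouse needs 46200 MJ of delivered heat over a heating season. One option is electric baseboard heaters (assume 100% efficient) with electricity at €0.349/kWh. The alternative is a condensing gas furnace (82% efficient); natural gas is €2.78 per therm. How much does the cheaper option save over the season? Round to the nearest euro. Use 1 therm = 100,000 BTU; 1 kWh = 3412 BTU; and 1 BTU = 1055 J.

€2995

Heat load = 46200 MJ = 46,200,000,000 J / 1055 = 43,791,469 BTU
Gas: input = 43,791,469 / 0.82 = 53,404,231 BTU = 534 therm → 534 × €2.78 = €1,484.64
Electric: 43,791,469 BTU / 3412 = 12,830 kWh → × €0.349 = €4,479.26
Difference = |€1,484.64 − €4,479.26| = €2,994.62 ≈ €2995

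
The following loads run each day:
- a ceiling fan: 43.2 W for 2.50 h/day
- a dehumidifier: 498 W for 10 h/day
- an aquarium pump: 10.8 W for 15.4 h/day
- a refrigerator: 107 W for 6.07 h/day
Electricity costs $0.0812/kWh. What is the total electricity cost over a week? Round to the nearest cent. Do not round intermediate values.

ceiling fan: 43.2 W × 2.50 h × 7 d = 756 Wh = 0.756 kWh
dehumidifier: 498 W × 10 h × 7 d = 34,860 Wh = 34.86 kWh
aquarium pump: 10.8 W × 15.4 h × 7 d = 1,164 Wh = 1.164 kWh
refrigerator: 107 W × 6.07 h × 7 d = 4,546 Wh = 4.546 kWh
Total energy = 0.756 + 34.86 + 1.164 + 4.546 = 41.33 kWh
Cost = 41.33 kWh × $0.0812 = $3.36

$3.36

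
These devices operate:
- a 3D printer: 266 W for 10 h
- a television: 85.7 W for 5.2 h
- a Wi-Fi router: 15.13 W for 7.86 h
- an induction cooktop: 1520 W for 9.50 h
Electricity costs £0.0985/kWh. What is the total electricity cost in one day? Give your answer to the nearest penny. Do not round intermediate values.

£1.74

3D printer: 266 W × 10 h = 2,660 Wh = 2.66 kWh
television: 85.7 W × 5.2 h = 446 Wh = 0.4456 kWh
Wi-Fi router: 15.13 W × 7.86 h = 119 Wh = 0.1189 kWh
induction cooktop: 1520 W × 9.50 h = 14,440 Wh = 14.44 kWh
Total energy = 2.66 + 0.4456 + 0.1189 + 14.44 = 17.66 kWh
Cost = 17.66 kWh × £0.0985 = £1.74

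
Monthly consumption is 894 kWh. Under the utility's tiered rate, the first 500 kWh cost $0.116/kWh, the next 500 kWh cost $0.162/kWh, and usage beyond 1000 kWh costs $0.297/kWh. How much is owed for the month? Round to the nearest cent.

$121.83

First 500 kWh × $0.116 = $58.00
Next 394 kWh × $0.162 = $63.83
Remaining tier: 0 kWh (not reached)
Total = $121.83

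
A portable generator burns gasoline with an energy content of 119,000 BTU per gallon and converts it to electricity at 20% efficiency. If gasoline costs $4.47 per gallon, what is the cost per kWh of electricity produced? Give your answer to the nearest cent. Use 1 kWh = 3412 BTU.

Electrical output per gallon = 119,000 BTU × 0.20 / 3412 BTU/kWh = 6.975 kWh
Cost per kWh = $4.47 / 6.975 kWh = $0.641

$0.64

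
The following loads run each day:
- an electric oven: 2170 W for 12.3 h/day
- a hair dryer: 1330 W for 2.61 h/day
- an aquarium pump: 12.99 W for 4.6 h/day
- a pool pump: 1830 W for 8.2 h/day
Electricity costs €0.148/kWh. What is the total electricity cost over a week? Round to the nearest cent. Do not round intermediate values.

€46.86

electric oven: 2170 W × 12.3 h × 7 d = 186,837 Wh = 186.8 kWh
hair dryer: 1330 W × 2.61 h × 7 d = 24,299 Wh = 24.3 kWh
aquarium pump: 12.99 W × 4.6 h × 7 d = 418 Wh = 0.4183 kWh
pool pump: 1830 W × 8.2 h × 7 d = 105,042 Wh = 105 kWh
Total energy = 186.8 + 24.3 + 0.4183 + 105 = 316.6 kWh
Cost = 316.6 kWh × €0.148 = €46.86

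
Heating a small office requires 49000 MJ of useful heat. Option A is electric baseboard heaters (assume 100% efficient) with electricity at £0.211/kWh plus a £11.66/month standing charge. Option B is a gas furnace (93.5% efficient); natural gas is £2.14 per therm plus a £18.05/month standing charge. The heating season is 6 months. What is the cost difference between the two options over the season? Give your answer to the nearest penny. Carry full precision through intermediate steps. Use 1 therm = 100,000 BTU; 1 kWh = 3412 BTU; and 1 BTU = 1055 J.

£1770.85

Heat load = 49000 MJ = 49,000,000,000 J / 1055 = 46,445,498 BTU
Gas: input = 46,445,498 / 0.935 = 49,674,329 BTU = 496.7 therm → 496.7 × £2.14 = £1,063.03; + 6 × £18.05 standing = £1,171.33
Electric: 46,445,498 BTU / 3412 = 13,610 kWh → × £0.211 = £2,872.22; + 6 × £11.66 standing = £2,942.18
Difference = |£1,171.33 − £2,942.18| = £1,770.85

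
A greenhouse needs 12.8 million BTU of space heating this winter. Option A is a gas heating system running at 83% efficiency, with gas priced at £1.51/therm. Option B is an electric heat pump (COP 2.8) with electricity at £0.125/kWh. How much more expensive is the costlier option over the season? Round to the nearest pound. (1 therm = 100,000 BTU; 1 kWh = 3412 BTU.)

£65

Heat load = 12.8 × 10⁶ BTU = 12,800,000 BTU
Gas: input = 12,800,000 / 0.83 = 15,421,687 BTU = 154.2 therm → 154.2 × £1.51 = £232.87
Heat pump: 12,800,000 BTU / 3412 = 3,751 kWh heat; / 2.8 = 1,340 kWh in → × £0.125 = £167.48
Difference = |£232.87 − £167.48| = £65.39 ≈ £65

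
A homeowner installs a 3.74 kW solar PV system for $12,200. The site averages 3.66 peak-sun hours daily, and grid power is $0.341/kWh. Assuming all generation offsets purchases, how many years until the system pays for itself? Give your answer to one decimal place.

7.2 years

Daily generation = 3.74 kW × 3.66 h = 13.69 kWh
Annual generation = 13.69 × 365 = 4996.3 kWh
Annual savings = 4996.3 × $0.341 = $1,703.73
Payback = $12,200 / $1,703.73 = 7.16 years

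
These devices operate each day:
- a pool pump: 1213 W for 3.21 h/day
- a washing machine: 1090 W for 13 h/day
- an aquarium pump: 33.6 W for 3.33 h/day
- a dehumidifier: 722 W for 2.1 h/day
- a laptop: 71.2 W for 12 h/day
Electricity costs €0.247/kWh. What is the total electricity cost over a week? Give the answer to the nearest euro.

€36

pool pump: 1213 W × 3.21 h × 7 d = 27,256 Wh = 27.26 kWh
washing machine: 1090 W × 13 h × 7 d = 99,190 Wh = 99.19 kWh
aquarium pump: 33.6 W × 3.33 h × 7 d = 783 Wh = 0.7832 kWh
dehumidifier: 722 W × 2.1 h × 7 d = 10,613 Wh = 10.61 kWh
laptop: 71.2 W × 12 h × 7 d = 5,981 Wh = 5.981 kWh
Total energy = 27.26 + 99.19 + 0.7832 + 10.61 + 5.981 = 143.8 kWh
Cost = 143.8 kWh × €0.247 = €35.52 ≈ €36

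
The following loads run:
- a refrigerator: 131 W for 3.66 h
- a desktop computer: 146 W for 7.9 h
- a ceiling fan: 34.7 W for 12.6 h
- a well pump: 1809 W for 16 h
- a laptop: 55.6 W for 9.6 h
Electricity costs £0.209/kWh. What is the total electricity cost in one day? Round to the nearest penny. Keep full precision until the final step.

£6.59

refrigerator: 131 W × 3.66 h = 479 Wh = 0.4795 kWh
desktop computer: 146 W × 7.9 h = 1,153 Wh = 1.153 kWh
ceiling fan: 34.7 W × 12.6 h = 437 Wh = 0.4372 kWh
well pump: 1809 W × 16 h = 28,944 Wh = 28.94 kWh
laptop: 55.6 W × 9.6 h = 534 Wh = 0.5338 kWh
Total energy = 0.4795 + 1.153 + 0.4372 + 28.94 + 0.5338 = 31.55 kWh
Cost = 31.55 kWh × £0.209 = £6.59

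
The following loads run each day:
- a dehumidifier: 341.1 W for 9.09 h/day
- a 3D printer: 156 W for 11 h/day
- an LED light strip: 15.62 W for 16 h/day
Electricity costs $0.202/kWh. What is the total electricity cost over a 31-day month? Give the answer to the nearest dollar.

dehumidifier: 341.1 W × 9.09 h × 31 d = 96,119 Wh = 96.12 kWh
3D printer: 156 W × 11 h × 31 d = 53,196 Wh = 53.2 kWh
LED light strip: 15.62 W × 16 h × 31 d = 7,748 Wh = 7.748 kWh
Total energy = 96.12 + 53.2 + 7.748 = 157.1 kWh
Cost = 157.1 kWh × $0.202 = $31.73 ≈ $32

$32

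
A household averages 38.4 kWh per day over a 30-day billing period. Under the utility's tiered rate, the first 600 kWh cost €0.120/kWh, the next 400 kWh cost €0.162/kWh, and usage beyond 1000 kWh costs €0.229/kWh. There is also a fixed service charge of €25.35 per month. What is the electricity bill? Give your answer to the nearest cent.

€196.96

Usage = 38.4 kWh/day × 30 days = 1152 kWh
First 600 kWh × €0.120 = €72.00
Next 400 kWh × €0.162 = €64.80
Remaining 152 kWh × €0.229 = €34.81
Energy charge = €171.61; + service €25.35 = €196.96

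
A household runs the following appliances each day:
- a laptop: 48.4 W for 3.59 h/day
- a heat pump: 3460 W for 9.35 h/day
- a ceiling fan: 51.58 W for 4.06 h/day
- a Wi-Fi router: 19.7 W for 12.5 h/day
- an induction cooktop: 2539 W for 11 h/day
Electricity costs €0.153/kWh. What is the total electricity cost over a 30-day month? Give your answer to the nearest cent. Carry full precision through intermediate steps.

€279.57

laptop: 48.4 W × 3.59 h × 30 d = 5,213 Wh = 5.213 kWh
heat pump: 3460 W × 9.35 h × 30 d = 970,530 Wh = 970.5 kWh
ceiling fan: 51.58 W × 4.06 h × 30 d = 6,282 Wh = 6.282 kWh
Wi-Fi router: 19.7 W × 12.5 h × 30 d = 7,388 Wh = 7.388 kWh
induction cooktop: 2539 W × 11 h × 30 d = 837,870 Wh = 837.9 kWh
Total energy = 5.213 + 970.5 + 6.282 + 7.388 + 837.9 = 1,827 kWh
Cost = 1,827 kWh × €0.153 = €279.57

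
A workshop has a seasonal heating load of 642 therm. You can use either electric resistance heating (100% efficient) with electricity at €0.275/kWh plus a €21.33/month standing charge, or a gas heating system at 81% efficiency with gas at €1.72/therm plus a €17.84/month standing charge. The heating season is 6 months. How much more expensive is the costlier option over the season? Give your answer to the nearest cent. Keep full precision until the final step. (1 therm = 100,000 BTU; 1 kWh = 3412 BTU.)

Heat load = 642 therm × 100,000 = 64,200,000 BTU
Gas: input = 64,200,000 / 0.81 = 79,259,259 BTU = 792.6 therm → 792.6 × €1.72 = €1,363.26; + 6 × €17.84 standing = €1,470.30
Electric: 64,200,000 BTU / 3412 = 18,820 kWh → × €0.275 = €5,174.38; + 6 × €21.33 standing = €5,302.36
Difference = |€1,470.30 − €5,302.36| = €3,832.07

€3832.07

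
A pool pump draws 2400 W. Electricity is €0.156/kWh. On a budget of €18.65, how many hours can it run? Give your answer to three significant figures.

Energy budget = €18.65 / €0.156 per kWh = 119.6 kWh = 119,551 Wh
Runtime = 119,551 Wh / 2400 W = 49.81 h

49.8 h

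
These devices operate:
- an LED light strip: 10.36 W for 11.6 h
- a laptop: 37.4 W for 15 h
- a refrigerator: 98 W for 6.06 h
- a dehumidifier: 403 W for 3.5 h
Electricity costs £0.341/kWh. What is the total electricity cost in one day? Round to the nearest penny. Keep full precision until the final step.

LED light strip: 10.36 W × 11.6 h = 120 Wh = 0.1202 kWh
laptop: 37.4 W × 15 h = 561 Wh = 0.561 kWh
refrigerator: 98 W × 6.06 h = 594 Wh = 0.5939 kWh
dehumidifier: 403 W × 3.5 h = 1,410 Wh = 1.411 kWh
Total energy = 0.1202 + 0.561 + 0.5939 + 1.411 = 2.686 kWh
Cost = 2.686 kWh × £0.341 = £0.92

£0.92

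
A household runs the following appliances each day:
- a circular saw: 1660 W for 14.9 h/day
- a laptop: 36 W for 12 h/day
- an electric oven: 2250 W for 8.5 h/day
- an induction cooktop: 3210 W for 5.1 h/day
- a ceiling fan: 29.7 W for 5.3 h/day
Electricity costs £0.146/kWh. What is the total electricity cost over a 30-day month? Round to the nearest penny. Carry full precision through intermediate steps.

£266.39

circular saw: 1660 W × 14.9 h × 30 d = 742,020 Wh = 742 kWh
laptop: 36 W × 12 h × 30 d = 12,960 Wh = 12.96 kWh
electric oven: 2250 W × 8.5 h × 30 d = 573,750 Wh = 573.8 kWh
induction cooktop: 3210 W × 5.1 h × 30 d = 491,130 Wh = 491.1 kWh
ceiling fan: 29.7 W × 5.3 h × 30 d = 4,722 Wh = 4.722 kWh
Total energy = 742 + 12.96 + 573.8 + 491.1 + 4.722 = 1,825 kWh
Cost = 1,825 kWh × £0.146 = £266.39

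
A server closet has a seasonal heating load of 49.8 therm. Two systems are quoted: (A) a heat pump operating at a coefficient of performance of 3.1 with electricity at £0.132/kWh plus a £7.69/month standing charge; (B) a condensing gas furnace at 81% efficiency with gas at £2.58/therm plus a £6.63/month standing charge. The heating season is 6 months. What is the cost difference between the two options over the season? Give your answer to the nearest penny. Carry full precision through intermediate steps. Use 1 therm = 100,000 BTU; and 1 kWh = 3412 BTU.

£90.11

Heat load = 49.8 therm × 100,000 = 4,980,000 BTU
Gas: input = 4,980,000 / 0.81 = 6,148,148 BTU = 61.48 therm → 61.48 × £2.58 = £158.62; + 6 × £6.63 standing = £198.40
Heat pump: 4,980,000 BTU / 3412 = 1,460 kWh heat; / 3.1 = 470.8 kWh in → × £0.132 = £62.15; + 6 × £7.69 standing = £108.29
Difference = |£198.40 − £108.29| = £90.11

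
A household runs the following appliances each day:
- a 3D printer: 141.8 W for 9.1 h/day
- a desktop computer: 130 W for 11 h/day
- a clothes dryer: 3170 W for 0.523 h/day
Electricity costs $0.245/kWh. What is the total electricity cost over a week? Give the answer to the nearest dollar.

$8

3D printer: 141.8 W × 9.1 h × 7 d = 9,033 Wh = 9.033 kWh
desktop computer: 130 W × 11 h × 7 d = 10,010 Wh = 10.01 kWh
clothes dryer: 3170 W × 0.523 h × 7 d = 11,605 Wh = 11.61 kWh
Total energy = 9.033 + 10.01 + 11.61 = 30.65 kWh
Cost = 30.65 kWh × $0.245 = $7.51 ≈ $8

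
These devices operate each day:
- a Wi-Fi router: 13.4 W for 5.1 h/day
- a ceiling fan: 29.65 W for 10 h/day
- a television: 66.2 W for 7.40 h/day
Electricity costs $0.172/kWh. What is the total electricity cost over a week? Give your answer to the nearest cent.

Wi-Fi router: 13.4 W × 5.1 h × 7 d = 478 Wh = 0.4784 kWh
ceiling fan: 29.65 W × 10 h × 7 d = 2,076 Wh = 2.075 kWh
television: 66.2 W × 7.40 h × 7 d = 3,429 Wh = 3.429 kWh
Total energy = 0.4784 + 2.075 + 3.429 = 5.983 kWh
Cost = 5.983 kWh × $0.172 = $1.03

$1.03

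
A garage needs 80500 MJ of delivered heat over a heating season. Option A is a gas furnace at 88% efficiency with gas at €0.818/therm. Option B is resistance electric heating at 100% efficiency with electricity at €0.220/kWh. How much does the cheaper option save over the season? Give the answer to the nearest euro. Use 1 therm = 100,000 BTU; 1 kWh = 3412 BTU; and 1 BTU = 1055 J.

Heat load = 80500 MJ = 80,500,000,000 J / 1055 = 76,303,318 BTU
Gas: input = 76,303,318 / 0.88 = 86,708,315 BTU = 867.1 therm → 867.1 × €0.818 = €709.27
Electric: 76,303,318 BTU / 3412 = 22,360 kWh → × €0.220 = €4,919.91
Difference = |€709.27 − €4,919.91| = €4,210.64 ≈ €4211

€4211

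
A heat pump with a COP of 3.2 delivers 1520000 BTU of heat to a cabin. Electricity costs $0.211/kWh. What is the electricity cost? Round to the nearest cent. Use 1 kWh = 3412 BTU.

$29.37

Heat delivered = 1,520,000 BTU / 3412 = 445.5 kWh
Electrical input = 445.5 kWh / 3.2 = 139.2 kWh
Cost = 139.2 × $0.211/kWh = $29.37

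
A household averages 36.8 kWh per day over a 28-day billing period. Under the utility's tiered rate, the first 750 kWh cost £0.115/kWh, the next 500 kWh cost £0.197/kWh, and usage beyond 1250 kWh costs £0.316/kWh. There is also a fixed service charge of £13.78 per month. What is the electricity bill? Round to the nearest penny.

£155.27

Usage = 36.8 kWh/day × 28 days = 1030.4 kWh
First 750 kWh × £0.115 = £86.25
Next 280.4 kWh × £0.197 = £55.24
Remaining tier: 0 kWh (not reached)
Energy charge = £141.49; + service £13.78 = £155.27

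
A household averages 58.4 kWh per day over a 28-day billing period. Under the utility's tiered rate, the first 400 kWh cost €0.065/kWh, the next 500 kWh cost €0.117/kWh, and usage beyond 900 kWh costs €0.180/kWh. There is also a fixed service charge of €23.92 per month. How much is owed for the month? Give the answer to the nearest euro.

Usage = 58.4 kWh/day × 28 days = 1635.2 kWh
First 400 kWh × €0.065 = €26.00
Next 500 kWh × €0.117 = €58.50
Remaining 735.2 kWh × €0.180 = €132.34
Energy charge = €216.84; + service €23.92 = €240.76 ≈ €241

€241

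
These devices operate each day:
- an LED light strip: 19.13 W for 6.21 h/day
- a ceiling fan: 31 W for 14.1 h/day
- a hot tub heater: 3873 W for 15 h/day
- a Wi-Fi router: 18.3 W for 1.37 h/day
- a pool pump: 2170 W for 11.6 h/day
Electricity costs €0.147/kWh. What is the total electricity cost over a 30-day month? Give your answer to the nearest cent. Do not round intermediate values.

€369.77

LED light strip: 19.13 W × 6.21 h × 30 d = 3,564 Wh = 3.564 kWh
ceiling fan: 31 W × 14.1 h × 30 d = 13,113 Wh = 13.11 kWh
hot tub heater: 3873 W × 15 h × 30 d = 1,742,850 Wh = 1,743 kWh
Wi-Fi router: 18.3 W × 1.37 h × 30 d = 752 Wh = 0.7521 kWh
pool pump: 2170 W × 11.6 h × 30 d = 755,160 Wh = 755.2 kWh
Total energy = 3.564 + 13.11 + 1,743 + 0.7521 + 755.2 = 2,515 kWh
Cost = 2,515 kWh × €0.147 = €369.77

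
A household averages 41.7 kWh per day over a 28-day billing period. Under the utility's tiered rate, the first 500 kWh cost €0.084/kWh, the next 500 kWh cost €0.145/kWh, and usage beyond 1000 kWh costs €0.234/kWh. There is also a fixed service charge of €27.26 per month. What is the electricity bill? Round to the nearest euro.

Usage = 41.7 kWh/day × 28 days = 1167.6 kWh
First 500 kWh × €0.084 = €42.00
Next 500 kWh × €0.145 = €72.50
Remaining 167.6 kWh × €0.234 = €39.22
Energy charge = €153.72; + service €27.26 = €180.98 ≈ €181

€181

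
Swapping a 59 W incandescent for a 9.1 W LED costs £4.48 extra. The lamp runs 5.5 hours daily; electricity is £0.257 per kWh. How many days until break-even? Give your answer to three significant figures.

63.5 days

Power saved = 59 − 9.1 = 49.9 W
Daily energy saved = 49.9 W × 5.5 h = 274.4 Wh = 0.27445 kWh
Daily savings = 0.27445 × £0.257 = £0.0705
Payback = £4.48 / £0.0705 per day = 63.52 days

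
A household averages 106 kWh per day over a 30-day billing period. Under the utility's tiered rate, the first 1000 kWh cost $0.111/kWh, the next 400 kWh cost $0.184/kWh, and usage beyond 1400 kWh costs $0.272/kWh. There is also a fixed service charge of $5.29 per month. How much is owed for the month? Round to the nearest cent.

$674.05

Usage = 106 kWh/day × 30 days = 3180 kWh
First 1000 kWh × $0.111 = $111.00
Next 400 kWh × $0.184 = $73.60
Remaining 1780 kWh × $0.272 = $484.16
Energy charge = $668.76; + service $5.29 = $674.05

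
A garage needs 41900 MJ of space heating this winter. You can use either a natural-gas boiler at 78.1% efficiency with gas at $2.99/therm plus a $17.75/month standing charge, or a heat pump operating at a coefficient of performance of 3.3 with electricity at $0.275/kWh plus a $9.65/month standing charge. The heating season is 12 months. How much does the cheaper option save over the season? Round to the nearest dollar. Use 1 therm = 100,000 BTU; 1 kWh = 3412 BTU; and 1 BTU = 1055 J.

$648

Heat load = 41900 MJ = 41,900,000,000 J / 1055 = 39,715,640 BTU
Gas: input = 39,715,640 / 0.781 = 50,852,292 BTU = 508.5 therm → 508.5 × $2.99 = $1,520.48; + 12 × $17.75 standing = $1,733.48
Heat pump: 39,715,640 BTU / 3412 = 11,640 kWh heat; / 3.3 = 3,527 kWh in → × $0.275 = $970.00; + 12 × $9.65 standing = $1,085.80
Difference = |$1,733.48 − $1,085.80| = $647.68 ≈ $648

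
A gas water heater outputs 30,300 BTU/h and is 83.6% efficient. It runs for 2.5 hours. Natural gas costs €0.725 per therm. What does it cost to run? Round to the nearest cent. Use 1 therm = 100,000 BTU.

Heat delivered = 30,300 BTU/h × 2.5 h = 75,750 BTU
Gas input = 75,750 / 0.836 = 90,610 BTU
= 90,610 / 100,000 = 0.9061 therm
Cost = 0.9061 × €0.725/therm = €0.66

€0.66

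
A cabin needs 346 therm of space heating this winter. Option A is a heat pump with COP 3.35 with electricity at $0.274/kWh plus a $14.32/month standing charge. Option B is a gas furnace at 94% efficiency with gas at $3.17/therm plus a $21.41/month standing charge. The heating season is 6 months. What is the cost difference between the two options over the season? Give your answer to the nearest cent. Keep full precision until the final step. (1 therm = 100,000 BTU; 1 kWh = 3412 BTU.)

Heat load = 346 therm × 100,000 = 34,600,000 BTU
Gas: input = 34,600,000 / 0.94 = 36,808,511 BTU = 368.1 therm → 368.1 × $3.17 = $1,166.83; + 6 × $21.41 standing = $1,295.29
Heat pump: 34,600,000 BTU / 3412 = 10,140 kWh heat; / 3.35 = 3,027 kWh in → × $0.274 = $829.42; + 6 × $14.32 standing = $915.34
Difference = |$1,295.29 − $915.34| = $379.95

$379.95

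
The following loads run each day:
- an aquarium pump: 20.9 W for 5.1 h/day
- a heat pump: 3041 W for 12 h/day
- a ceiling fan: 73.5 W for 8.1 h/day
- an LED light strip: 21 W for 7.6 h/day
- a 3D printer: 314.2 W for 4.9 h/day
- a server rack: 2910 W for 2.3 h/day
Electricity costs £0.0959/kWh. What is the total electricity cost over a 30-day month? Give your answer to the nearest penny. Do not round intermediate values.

aquarium pump: 20.9 W × 5.1 h × 30 d = 3,198 Wh = 3.198 kWh
heat pump: 3041 W × 12 h × 30 d = 1,094,760 Wh = 1,095 kWh
ceiling fan: 73.5 W × 8.1 h × 30 d = 17,860 Wh = 17.86 kWh
LED light strip: 21 W × 7.6 h × 30 d = 4,788 Wh = 4.788 kWh
3D printer: 314.2 W × 4.9 h × 30 d = 46,187 Wh = 46.19 kWh
server rack: 2910 W × 2.3 h × 30 d = 200,790 Wh = 200.8 kWh
Total energy = 3.198 + 1,095 + 17.86 + 4.788 + 46.19 + 200.8 = 1,368 kWh
Cost = 1,368 kWh × £0.0959 = £131.15

£131.15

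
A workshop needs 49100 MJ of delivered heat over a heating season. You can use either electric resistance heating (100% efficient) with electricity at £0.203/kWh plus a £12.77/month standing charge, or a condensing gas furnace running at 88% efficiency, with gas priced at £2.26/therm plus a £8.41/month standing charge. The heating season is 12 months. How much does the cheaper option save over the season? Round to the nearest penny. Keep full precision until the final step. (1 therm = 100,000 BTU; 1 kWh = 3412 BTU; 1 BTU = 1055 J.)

Heat load = 49100 MJ = 49,100,000,000 J / 1055 = 46,540,284 BTU
Gas: input = 46,540,284 / 0.88 = 52,886,687 BTU = 528.9 therm → 528.9 × £2.26 = £1,195.24; + 12 × £8.41 standing = £1,296.16
Electric: 46,540,284 BTU / 3412 = 13,640 kWh → × £0.203 = £2,768.96; + 12 × £12.77 standing = £2,922.20
Difference = |£1,296.16 − £2,922.20| = £1,626.04

£1626.04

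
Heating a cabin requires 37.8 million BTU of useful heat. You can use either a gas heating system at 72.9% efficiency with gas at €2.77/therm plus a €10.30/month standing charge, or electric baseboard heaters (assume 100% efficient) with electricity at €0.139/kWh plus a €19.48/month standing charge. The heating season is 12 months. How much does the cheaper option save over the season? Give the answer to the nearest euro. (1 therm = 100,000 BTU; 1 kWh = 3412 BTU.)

Heat load = 37.8 × 10⁶ BTU = 37,800,000 BTU
Gas: input = 37,800,000 / 0.729 = 51,851,852 BTU = 518.5 therm → 518.5 × €2.77 = €1,436.30; + 12 × €10.30 standing = €1,559.90
Electric: 37,800,000 BTU / 3412 = 11,080 kWh → × €0.139 = €1,539.92; + 12 × €19.48 standing = €1,773.68
Difference = |€1,559.90 − €1,773.68| = €213.78 ≈ €214

€214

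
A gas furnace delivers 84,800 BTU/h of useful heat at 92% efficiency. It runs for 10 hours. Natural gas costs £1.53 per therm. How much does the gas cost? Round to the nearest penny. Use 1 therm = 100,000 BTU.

£14.10

Heat delivered = 84,800 BTU/h × 10 h = 848,000 BTU
Gas input = 848,000 / 0.92 = 921,739 BTU
= 921,739 / 100,000 = 9.217 therm
Cost = 9.217 × £1.53/therm = £14.10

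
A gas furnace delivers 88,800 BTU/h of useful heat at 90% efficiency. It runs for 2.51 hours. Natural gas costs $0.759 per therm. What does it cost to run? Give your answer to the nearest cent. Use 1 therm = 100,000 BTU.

$1.88

Heat delivered = 88,800 BTU/h × 2.51 h = 222,888 BTU
Gas input = 222,888 / 0.900 = 247,653 BTU
= 247,653 / 100,000 = 2.477 therm
Cost = 2.477 × $0.759/therm = $1.88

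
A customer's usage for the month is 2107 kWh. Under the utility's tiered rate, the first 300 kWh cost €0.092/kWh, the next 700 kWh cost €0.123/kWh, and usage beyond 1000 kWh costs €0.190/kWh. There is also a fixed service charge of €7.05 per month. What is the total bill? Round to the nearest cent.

First 300 kWh × €0.092 = €27.60
Next 700 kWh × €0.123 = €86.10
Remaining 1107 kWh × €0.190 = €210.33
Energy charge = €324.03; + service €7.05 = €331.08

€331.08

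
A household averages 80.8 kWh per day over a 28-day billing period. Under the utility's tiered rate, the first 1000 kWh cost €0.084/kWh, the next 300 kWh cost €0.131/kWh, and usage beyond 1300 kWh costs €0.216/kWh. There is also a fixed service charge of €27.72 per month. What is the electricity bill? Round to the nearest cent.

€358.90

Usage = 80.8 kWh/day × 28 days = 2262.4 kWh
First 1000 kWh × €0.084 = €84.00
Next 300 kWh × €0.131 = €39.30
Remaining 962.4 kWh × €0.216 = €207.88
Energy charge = €331.18; + service €27.72 = €358.90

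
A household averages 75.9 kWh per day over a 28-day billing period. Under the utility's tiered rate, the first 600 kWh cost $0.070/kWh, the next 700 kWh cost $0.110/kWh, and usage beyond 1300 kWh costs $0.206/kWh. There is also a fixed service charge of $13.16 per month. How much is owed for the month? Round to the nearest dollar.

Usage = 75.9 kWh/day × 28 days = 2125.2 kWh
First 600 kWh × $0.070 = $42.00
Next 700 kWh × $0.110 = $77.00
Remaining 825.2 kWh × $0.206 = $169.99
Energy charge = $288.99; + service $13.16 = $302.15 ≈ $302

$302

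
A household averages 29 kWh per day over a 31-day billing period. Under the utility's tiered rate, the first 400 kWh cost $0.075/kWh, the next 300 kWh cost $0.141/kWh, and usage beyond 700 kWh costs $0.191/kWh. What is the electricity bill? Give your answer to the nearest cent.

$110.31

Usage = 29 kWh/day × 31 days = 899 kWh
First 400 kWh × $0.075 = $30.00
Next 300 kWh × $0.141 = $42.30
Remaining 199 kWh × $0.191 = $38.01
Total = $110.31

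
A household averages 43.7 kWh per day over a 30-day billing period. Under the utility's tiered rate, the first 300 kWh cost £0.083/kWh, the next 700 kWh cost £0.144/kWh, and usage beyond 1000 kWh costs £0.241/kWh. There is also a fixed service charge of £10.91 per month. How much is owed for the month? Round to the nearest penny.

£211.56

Usage = 43.7 kWh/day × 30 days = 1311 kWh
First 300 kWh × £0.083 = £24.90
Next 700 kWh × £0.144 = £100.80
Remaining 311 kWh × £0.241 = £74.95
Energy charge = £200.65; + service £10.91 = £211.56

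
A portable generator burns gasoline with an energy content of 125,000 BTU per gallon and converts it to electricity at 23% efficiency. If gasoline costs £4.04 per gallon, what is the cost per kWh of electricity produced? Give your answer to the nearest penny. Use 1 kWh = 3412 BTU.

£0.48

Electrical output per gallon = 125,000 BTU × 0.23 / 3412 BTU/kWh = 8.426 kWh
Cost per kWh = £4.04 / 8.426 kWh = £0.479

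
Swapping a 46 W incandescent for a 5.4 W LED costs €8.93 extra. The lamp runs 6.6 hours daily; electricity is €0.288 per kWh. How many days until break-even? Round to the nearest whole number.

Power saved = 46 − 5.4 = 40.6 W
Daily energy saved = 40.6 W × 6.6 h = 268 Wh = 0.26796 kWh
Daily savings = 0.26796 × €0.288 = €0.0772
Payback = €8.93 / €0.0772 per day = 115.7 days

116 days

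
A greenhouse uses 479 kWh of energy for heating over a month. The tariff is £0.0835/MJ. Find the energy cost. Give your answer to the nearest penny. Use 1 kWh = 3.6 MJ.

£143.99

479 kWh × (3.6 MJ/kWh) = 1,724 MJ
Cost = 1,724 MJ × £0.0835/MJ = £143.99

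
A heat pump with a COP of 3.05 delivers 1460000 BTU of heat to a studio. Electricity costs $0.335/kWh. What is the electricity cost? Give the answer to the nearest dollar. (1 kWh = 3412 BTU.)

$47

Heat delivered = 1,460,000 BTU / 3412 = 427.9 kWh
Electrical input = 427.9 kWh / 3.05 = 140.3 kWh
Cost = 140.3 × $0.335/kWh = $47.00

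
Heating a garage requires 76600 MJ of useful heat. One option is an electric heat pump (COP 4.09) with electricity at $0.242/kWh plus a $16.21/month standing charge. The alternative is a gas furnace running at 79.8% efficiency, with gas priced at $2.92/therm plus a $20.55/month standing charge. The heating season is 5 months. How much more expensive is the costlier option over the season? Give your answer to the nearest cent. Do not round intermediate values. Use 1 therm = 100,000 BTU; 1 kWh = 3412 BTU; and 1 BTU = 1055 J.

Heat load = 76600 MJ = 76,600,000,000 J / 1055 = 72,606,635 BTU
Gas: input = 72,606,635 / 0.798 = 90,985,758 BTU = 909.9 therm → 909.9 × $2.92 = $2,656.78; + 5 × $20.55 standing = $2,759.53
Heat pump: 72,606,635 BTU / 3412 = 21,280 kWh heat; / 4.09 = 5,203 kWh in → × $0.242 = $1,259.10; + 5 × $16.21 standing = $1,340.15
Difference = |$2,759.53 − $1,340.15| = $1,419.39

$1419.39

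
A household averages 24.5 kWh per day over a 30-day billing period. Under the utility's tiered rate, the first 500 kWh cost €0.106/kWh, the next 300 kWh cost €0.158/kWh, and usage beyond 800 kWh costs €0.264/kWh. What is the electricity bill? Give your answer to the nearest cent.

Usage = 24.5 kWh/day × 30 days = 735 kWh
First 500 kWh × €0.106 = €53.00
Next 235 kWh × €0.158 = €37.13
Remaining tier: 0 kWh (not reached)
Total = €90.13

€90.13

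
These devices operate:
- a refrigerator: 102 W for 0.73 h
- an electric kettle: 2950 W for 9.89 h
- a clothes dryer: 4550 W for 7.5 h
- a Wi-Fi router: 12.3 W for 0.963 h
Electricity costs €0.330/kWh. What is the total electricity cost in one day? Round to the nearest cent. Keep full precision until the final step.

refrigerator: 102 W × 0.73 h = 74 Wh = 0.07446 kWh
electric kettle: 2950 W × 9.89 h = 29,176 Wh = 29.18 kWh
clothes dryer: 4550 W × 7.5 h = 34,125 Wh = 34.12 kWh
Wi-Fi router: 12.3 W × 0.963 h = 12 Wh = 0.01184 kWh
Total energy = 0.07446 + 29.18 + 34.12 + 0.01184 = 63.39 kWh
Cost = 63.39 kWh × €0.330 = €20.92

€20.92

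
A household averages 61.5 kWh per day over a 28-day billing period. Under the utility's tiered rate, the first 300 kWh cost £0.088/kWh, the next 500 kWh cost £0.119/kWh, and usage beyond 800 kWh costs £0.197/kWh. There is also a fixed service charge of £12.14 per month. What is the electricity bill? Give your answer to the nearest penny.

£279.67

Usage = 61.5 kWh/day × 28 days = 1722 kWh
First 300 kWh × £0.088 = £26.40
Next 500 kWh × £0.119 = £59.50
Remaining 922 kWh × £0.197 = £181.63
Energy charge = £267.53; + service £12.14 = £279.67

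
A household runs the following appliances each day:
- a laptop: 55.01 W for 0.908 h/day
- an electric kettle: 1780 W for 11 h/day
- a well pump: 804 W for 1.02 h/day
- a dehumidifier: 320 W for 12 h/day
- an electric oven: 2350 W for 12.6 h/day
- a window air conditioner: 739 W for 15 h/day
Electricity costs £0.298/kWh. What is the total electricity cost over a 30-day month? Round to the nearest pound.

£581

laptop: 55.01 W × 0.908 h × 30 d = 1,498 Wh = 1.498 kWh
electric kettle: 1780 W × 11 h × 30 d = 587,400 Wh = 587.4 kWh
well pump: 804 W × 1.02 h × 30 d = 24,602 Wh = 24.6 kWh
dehumidifier: 320 W × 12 h × 30 d = 115,200 Wh = 115.2 kWh
electric oven: 2350 W × 12.6 h × 30 d = 888,300 Wh = 888.3 kWh
window air conditioner: 739 W × 15 h × 30 d = 332,550 Wh = 332.6 kWh
Total energy = 1.498 + 587.4 + 24.6 + 115.2 + 888.3 + 332.6 = 1,950 kWh
Cost = 1,950 kWh × £0.298 = £580.97 ≈ £581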